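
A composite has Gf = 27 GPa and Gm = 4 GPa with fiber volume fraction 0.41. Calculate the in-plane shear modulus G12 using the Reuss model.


1/G12 = Vf/Gf + (1-Vf)/Gm = 0.41/27 + 0.59/4
G12 = 6.15 GPa

6.15 GPa


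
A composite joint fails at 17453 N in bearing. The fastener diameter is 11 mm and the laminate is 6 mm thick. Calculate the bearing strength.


sigma_br = F/(d*h) = 17453/(11*6) = 264.4 MPa

264.4 MPa


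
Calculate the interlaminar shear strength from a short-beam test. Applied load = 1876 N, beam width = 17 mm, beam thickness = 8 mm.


ILSS = 3F/(4bh) = 3*1876/(4*17*8) = 10.35 MPa

10.35 MPa


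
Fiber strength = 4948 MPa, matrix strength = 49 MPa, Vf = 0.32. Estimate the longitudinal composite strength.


sigma_1 = sigma_f*Vf + sigma_m*(1-Vf) = 4948*0.32 + 49*0.68 = 1616.7 MPa

1616.7 MPa


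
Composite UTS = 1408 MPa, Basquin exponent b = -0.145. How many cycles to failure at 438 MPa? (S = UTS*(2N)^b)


N = 0.5 * (S/UTS)^(1/b) = 0.5 * (438/1408)^(1/-0.145) = 1571.8397 cycles

1571.8397 cycles


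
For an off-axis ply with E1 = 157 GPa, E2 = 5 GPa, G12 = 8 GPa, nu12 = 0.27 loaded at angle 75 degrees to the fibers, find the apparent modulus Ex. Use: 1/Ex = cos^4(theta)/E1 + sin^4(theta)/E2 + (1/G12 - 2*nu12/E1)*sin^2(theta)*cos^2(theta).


cos^4(75) = 0.004487, sin^4(75) = 0.870513, sin^2(75)*cos^2(75) = 0.0625
1/G12 - 2*nu12/E1 = 1/8 - 2*0.27/157 = 0.121561 GPa^-1
1/Ex = 0.004487/157 + 0.870513/5 + 0.121561*0.0625 = 0.1817287 GPa^-1
Ex = 5.5 GPa

5.5 GPa


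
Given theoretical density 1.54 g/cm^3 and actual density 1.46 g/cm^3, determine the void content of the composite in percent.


Void% = (rho_theo - rho_actual)/rho_theo * 100 = (1.54 - 1.46)/1.54 * 100 = 5.19%

5.19%


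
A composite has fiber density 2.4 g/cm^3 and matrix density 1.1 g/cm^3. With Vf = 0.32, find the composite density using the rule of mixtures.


rho_c = rho_f*Vf + rho_m*(1-Vf) = 2.4*0.32 + 1.1*0.68 = 1.516 g/cm^3

1.516 g/cm^3


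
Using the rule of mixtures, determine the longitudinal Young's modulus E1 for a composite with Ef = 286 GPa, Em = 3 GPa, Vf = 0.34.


E1 = Ef*Vf + Em*(1-Vf) = 286*0.34 + 3*0.66 = 99.22 GPa

99.22 GPa


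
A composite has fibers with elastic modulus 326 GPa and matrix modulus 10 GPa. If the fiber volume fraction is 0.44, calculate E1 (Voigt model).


E1 = Ef*Vf + Em*(1-Vf) = 326*0.44 + 10*0.56 = 149.04 GPa

149.04 GPa


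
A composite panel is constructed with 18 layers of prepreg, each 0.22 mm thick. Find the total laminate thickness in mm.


h = n * t_ply = 18 * 0.22 = 3.96 mm

3.96 mm


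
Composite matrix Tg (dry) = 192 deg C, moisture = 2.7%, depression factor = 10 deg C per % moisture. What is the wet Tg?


Tg_wet = Tg_dry - k*moisture = 192 - 10*2.7 = 165.0 deg C

165.0 deg C


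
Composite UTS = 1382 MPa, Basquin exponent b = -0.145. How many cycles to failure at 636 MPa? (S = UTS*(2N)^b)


N = 0.5 * (S/UTS)^(1/b) = 0.5 * (636/1382)^(1/-0.145) = 105.5502 cycles

105.5502 cycles


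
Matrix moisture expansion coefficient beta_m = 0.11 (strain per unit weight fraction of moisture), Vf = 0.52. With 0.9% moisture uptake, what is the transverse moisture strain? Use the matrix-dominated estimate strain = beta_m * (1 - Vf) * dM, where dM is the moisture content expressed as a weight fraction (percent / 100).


dM = 0.9/100 = 0.009
strain = beta_m * (1-Vf) * dM = 0.11 * 0.48 * 0.009 = 0.0004752

0.0004752


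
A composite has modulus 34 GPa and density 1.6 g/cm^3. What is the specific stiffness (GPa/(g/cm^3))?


Specific stiffness = E/rho = 34/1.6 = 21.3 GPa/(g/cm^3)

21.3 GPa/(g/cm^3)


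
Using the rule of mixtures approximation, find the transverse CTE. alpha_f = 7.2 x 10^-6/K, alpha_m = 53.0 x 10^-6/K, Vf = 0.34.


alpha_2 = alpha_f*Vf + alpha_m*(1-Vf) = 7.2*0.34 + 53.0*0.66 = 37.4 x 10^-6/K

37.4 x 10^-6/K


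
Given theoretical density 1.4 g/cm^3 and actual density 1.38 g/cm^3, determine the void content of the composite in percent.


Void% = (rho_theo - rho_actual)/rho_theo * 100 = (1.4 - 1.38)/1.4 * 100 = 1.43%

1.43%


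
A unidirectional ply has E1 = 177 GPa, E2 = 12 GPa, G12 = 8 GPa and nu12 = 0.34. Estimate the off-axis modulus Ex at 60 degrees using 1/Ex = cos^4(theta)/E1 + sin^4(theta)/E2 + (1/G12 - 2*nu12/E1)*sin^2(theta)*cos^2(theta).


cos^4(60) = 0.0625, sin^4(60) = 0.5625, sin^2(60)*cos^2(60) = 0.1875
1/G12 - 2*nu12/E1 = 1/8 - 2*0.34/177 = 0.121158 GPa^-1
1/Ex = 0.0625/177 + 0.5625/12 + 0.121158*0.1875 = 0.0699453 GPa^-1
Ex = 14.3 GPa

14.3 GPa


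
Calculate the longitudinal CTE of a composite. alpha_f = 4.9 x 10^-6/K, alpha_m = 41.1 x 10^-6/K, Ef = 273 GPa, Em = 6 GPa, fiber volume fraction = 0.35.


E1 = Ef*Vf + Em*(1-Vf) = 99.45
alpha_1 = (alpha_f*Ef*Vf + alpha_m*Em*(1-Vf))/E1 = 6.32 x 10^-6/K

6.32 x 10^-6/K


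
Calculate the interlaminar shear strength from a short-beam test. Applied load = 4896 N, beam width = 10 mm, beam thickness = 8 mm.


ILSS = 3F/(4bh) = 3*4896/(4*10*8) = 45.9 MPa

45.9 MPa


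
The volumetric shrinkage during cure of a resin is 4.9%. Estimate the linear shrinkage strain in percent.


Linear shrinkage ≈ vol_shrink/3 = 4.9/3 = 1.633%

1.633%


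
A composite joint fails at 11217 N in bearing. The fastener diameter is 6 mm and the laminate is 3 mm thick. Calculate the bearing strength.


sigma_br = F/(d*h) = 11217/(6*3) = 623.2 MPa

623.2 MPa


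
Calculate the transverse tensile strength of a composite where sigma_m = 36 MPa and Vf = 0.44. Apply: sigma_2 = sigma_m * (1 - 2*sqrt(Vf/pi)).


factor = 1 - 2*sqrt(0.44/pi) = 0.2515
sigma_2 = 36 * 0.2515 = 9.05 MPa

9.05 MPa


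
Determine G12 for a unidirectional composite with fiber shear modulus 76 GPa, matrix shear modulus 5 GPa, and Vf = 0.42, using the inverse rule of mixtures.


1/G12 = Vf/Gf + (1-Vf)/Gm = 0.42/76 + 0.58/5
G12 = 8.23 GPa

8.23 GPa


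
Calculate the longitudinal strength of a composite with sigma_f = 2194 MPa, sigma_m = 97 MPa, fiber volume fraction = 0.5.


sigma_1 = sigma_f*Vf + sigma_m*(1-Vf) = 2194*0.5 + 97*0.5 = 1145.5 MPa

1145.5 MPa


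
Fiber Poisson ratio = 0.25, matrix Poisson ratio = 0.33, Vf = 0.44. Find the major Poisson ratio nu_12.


nu_12 = nu_f*Vf + nu_m*(1-Vf) = 0.25*0.44 + 0.33*0.56 = 0.2948

0.2948


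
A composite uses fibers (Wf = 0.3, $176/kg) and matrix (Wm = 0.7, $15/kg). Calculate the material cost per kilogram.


Cost = cost_f*Wf + cost_m*Wm = 176*0.3 + 15*0.7 = $63.3/kg

$63.3/kg


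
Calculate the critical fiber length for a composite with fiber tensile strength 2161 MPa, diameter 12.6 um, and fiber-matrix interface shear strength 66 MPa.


Lc = sigma_f * d / (2 * tau_i) = 2161 * 12.6 / (2 * 66) = 206.3 um

206.3 um


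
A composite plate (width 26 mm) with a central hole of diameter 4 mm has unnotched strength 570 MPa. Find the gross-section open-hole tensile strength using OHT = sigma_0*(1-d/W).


OHT = sigma_0*(1-d/W) = 570*(1-4/26) = 482.3 MPa

482.3 MPa


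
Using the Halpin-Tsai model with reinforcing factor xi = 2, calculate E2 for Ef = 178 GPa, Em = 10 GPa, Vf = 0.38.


eta = (Ef/Em - 1)/(Ef/Em + xi) = (17.8 - 1)/(17.8 + 2) = 0.8485
E2 = Em*(1+xi*eta*Vf)/(1-eta*Vf) = 24.28 GPa

24.28 GPa


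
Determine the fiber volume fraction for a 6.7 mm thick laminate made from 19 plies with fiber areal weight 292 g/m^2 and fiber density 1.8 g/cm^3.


Vf = n * FAW / (rho_f * h * 1000) = 19 * 292 / (1.8 * 6.7 * 1000) = 0.46

0.46


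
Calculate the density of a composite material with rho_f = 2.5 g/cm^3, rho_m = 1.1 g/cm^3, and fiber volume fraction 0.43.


rho_c = rho_f*Vf + rho_m*(1-Vf) = 2.5*0.43 + 1.1*0.57 = 1.702 g/cm^3

1.702 g/cm^3


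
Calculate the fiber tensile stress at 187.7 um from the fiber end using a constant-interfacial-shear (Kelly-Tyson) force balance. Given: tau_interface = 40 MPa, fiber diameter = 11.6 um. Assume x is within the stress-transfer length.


Force balance: sigma_f * (pi*d^2/4) = tau * (pi*d) * x  ->  sigma_f = 4 * tau * x / d
sigma_f = 4 * 40 * 187.7 / 11.6 = 2589.0 MPa

2589.0 MPa


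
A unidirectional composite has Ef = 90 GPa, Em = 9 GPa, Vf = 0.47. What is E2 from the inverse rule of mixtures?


1/E2 = Vf/Ef + (1-Vf)/Em = 0.47/90 + 0.53/9
E2 = 15.6 GPa

15.6 GPa


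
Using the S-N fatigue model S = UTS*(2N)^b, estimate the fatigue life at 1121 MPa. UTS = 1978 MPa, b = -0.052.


N = 0.5 * (S/UTS)^(1/b) = 0.5 * (1121/1978)^(1/-0.052) = 27648.7363 cycles

27648.7363 cycles


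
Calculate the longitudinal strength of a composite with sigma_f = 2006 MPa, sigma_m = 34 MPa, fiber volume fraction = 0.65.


sigma_1 = sigma_f*Vf + sigma_m*(1-Vf) = 2006*0.65 + 34*0.35 = 1315.8 MPa

1315.8 MPa


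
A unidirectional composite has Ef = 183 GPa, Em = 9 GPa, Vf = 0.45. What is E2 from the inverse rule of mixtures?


1/E2 = Vf/Ef + (1-Vf)/Em = 0.45/183 + 0.55/9
E2 = 15.73 GPa

15.73 GPa


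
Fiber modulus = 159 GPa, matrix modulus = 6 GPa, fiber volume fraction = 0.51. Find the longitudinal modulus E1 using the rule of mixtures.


E1 = Ef*Vf + Em*(1-Vf) = 159*0.51 + 6*0.49 = 84.03 GPa

84.03 GPa


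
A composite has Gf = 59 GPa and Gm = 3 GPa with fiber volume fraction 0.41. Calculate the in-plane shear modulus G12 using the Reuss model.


1/G12 = Vf/Gf + (1-Vf)/Gm = 0.41/59 + 0.59/3
G12 = 4.91 GPa

4.91 GPa


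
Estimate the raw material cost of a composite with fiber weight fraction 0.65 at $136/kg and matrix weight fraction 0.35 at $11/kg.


Cost = cost_f*Wf + cost_m*Wm = 136*0.65 + 11*0.35 = $92.25/kg

$92.25/kg


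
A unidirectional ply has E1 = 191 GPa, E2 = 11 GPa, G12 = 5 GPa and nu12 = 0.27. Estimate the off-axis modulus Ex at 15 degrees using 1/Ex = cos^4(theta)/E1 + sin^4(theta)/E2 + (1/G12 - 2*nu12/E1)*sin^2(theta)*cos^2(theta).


cos^4(15) = 0.870513, sin^4(15) = 0.004487, sin^2(15)*cos^2(15) = 0.0625
1/G12 - 2*nu12/E1 = 1/5 - 2*0.27/191 = 0.197173 GPa^-1
1/Ex = 0.870513/191 + 0.004487/11 + 0.197173*0.0625 = 0.0172889 GPa^-1
Ex = 57.84 GPa

57.84 GPa


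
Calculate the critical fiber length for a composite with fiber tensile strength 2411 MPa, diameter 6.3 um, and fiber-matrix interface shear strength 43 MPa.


Lc = sigma_f * d / (2 * tau_i) = 2411 * 6.3 / (2 * 43) = 176.6 um

176.6 um


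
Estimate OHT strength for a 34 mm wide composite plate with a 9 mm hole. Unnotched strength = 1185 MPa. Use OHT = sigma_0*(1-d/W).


OHT = sigma_0*(1-d/W) = 1185*(1-9/34) = 871.3 MPa

871.3 MPa


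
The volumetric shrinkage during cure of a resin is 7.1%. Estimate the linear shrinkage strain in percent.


Linear shrinkage ≈ vol_shrink/3 = 7.1/3 = 2.367%

2.367%


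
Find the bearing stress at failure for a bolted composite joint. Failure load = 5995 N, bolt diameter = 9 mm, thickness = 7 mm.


sigma_br = F/(d*h) = 5995/(9*7) = 95.2 MPa

95.2 MPa


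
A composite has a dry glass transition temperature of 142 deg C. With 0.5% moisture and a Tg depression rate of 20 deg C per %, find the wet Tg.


Tg_wet = Tg_dry - k*moisture = 142 - 20*0.5 = 132.0 deg C

132.0 deg C


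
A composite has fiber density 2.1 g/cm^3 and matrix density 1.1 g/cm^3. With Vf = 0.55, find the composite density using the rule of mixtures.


rho_c = rho_f*Vf + rho_m*(1-Vf) = 2.1*0.55 + 1.1*0.45 = 1.65 g/cm^3

1.65 g/cm^3


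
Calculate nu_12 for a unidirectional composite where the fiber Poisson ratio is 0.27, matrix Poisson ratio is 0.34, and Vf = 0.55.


nu_12 = nu_f*Vf + nu_m*(1-Vf) = 0.27*0.55 + 0.34*0.45 = 0.3015

0.3015


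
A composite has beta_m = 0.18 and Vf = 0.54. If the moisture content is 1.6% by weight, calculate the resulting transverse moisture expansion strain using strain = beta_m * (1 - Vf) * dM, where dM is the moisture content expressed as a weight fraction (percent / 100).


dM = 1.6/100 = 0.016
strain = beta_m * (1-Vf) * dM = 0.18 * 0.46 * 0.016 = 0.0013248

0.0013248


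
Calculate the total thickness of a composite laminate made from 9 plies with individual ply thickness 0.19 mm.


h = n * t_ply = 9 * 0.19 = 1.71 mm

1.71 mm


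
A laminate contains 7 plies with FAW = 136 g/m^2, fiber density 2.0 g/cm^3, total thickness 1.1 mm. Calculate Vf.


Vf = n * FAW / (rho_f * h * 1000) = 7 * 136 / (2.0 * 1.1 * 1000) = 0.4327

0.4327


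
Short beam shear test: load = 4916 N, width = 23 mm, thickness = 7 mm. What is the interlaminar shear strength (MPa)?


ILSS = 3F/(4bh) = 3*4916/(4*23*7) = 22.9 MPa

22.9 MPa


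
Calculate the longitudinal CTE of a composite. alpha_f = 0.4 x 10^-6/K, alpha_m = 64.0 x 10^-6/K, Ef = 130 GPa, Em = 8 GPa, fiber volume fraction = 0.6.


E1 = Ef*Vf + Em*(1-Vf) = 81.2
alpha_1 = (alpha_f*Ef*Vf + alpha_m*Em*(1-Vf))/E1 = 2.91 x 10^-6/K

2.91 x 10^-6/K


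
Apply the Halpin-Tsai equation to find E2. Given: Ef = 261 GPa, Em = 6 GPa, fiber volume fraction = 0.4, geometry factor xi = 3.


eta = (Ef/Em - 1)/(Ef/Em + xi) = (43.5 - 1)/(43.5 + 3) = 0.914
E2 = Em*(1+xi*eta*Vf)/(1-eta*Vf) = 19.83 GPa

19.83 GPa


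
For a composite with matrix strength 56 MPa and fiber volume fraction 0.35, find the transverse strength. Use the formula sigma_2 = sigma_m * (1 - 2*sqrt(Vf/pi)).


factor = 1 - 2*sqrt(0.35/pi) = 0.3324
sigma_2 = 56 * 0.3324 = 18.62 MPa

18.62 MPa


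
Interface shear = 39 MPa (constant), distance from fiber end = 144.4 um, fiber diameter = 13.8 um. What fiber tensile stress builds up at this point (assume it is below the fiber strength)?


Force balance: sigma_f * (pi*d^2/4) = tau * (pi*d) * x  ->  sigma_f = 4 * tau * x / d
sigma_f = 4 * 39 * 144.4 / 13.8 = 1632.3 MPa

1632.3 MPa


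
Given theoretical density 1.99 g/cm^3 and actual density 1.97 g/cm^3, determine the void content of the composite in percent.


Void% = (rho_theo - rho_actual)/rho_theo * 100 = (1.99 - 1.97)/1.99 * 100 = 1.01%

1.01%


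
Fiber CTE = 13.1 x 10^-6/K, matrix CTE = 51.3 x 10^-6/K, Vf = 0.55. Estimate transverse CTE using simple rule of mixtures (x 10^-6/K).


alpha_2 = alpha_f*Vf + alpha_m*(1-Vf) = 13.1*0.55 + 51.3*0.45 = 30.3 x 10^-6/K

30.3 x 10^-6/K


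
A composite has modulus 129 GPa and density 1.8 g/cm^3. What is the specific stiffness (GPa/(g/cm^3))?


Specific stiffness = E/rho = 129/1.8 = 71.7 GPa/(g/cm^3)

71.7 GPa/(g/cm^3)


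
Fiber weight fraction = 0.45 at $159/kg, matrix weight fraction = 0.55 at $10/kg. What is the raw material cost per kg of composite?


Cost = cost_f*Wf + cost_m*Wm = 159*0.45 + 10*0.55 = $77.05/kg

$77.05/kg


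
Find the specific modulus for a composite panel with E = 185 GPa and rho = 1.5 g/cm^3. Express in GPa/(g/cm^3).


Specific stiffness = E/rho = 185/1.5 = 123.3 GPa/(g/cm^3)

123.3 GPa/(g/cm^3)


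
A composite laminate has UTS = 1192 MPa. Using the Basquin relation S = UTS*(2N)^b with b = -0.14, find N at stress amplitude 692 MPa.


N = 0.5 * (S/UTS)^(1/b) = 0.5 * (692/1192)^(1/-0.14) = 24.3164 cycles

24.3164 cycles


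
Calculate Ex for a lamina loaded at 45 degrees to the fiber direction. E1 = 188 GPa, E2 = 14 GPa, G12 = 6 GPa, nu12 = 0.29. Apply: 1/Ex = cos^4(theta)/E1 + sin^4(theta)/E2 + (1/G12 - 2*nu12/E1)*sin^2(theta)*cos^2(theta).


cos^4(45) = 0.25, sin^4(45) = 0.25, sin^2(45)*cos^2(45) = 0.25
1/G12 - 2*nu12/E1 = 1/6 - 2*0.29/188 = 0.163582 GPa^-1
1/Ex = 0.25/188 + 0.25/14 + 0.163582*0.25 = 0.0600823 GPa^-1
Ex = 16.64 GPa

16.64 GPa


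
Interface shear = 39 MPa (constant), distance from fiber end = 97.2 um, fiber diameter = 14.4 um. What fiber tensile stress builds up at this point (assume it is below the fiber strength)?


Force balance: sigma_f * (pi*d^2/4) = tau * (pi*d) * x  ->  sigma_f = 4 * tau * x / d
sigma_f = 4 * 39 * 97.2 / 14.4 = 1053.0 MPa

1053.0 MPa


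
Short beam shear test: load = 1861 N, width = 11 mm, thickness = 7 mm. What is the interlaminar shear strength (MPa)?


ILSS = 3F/(4bh) = 3*1861/(4*11*7) = 18.13 MPa

18.13 MPa


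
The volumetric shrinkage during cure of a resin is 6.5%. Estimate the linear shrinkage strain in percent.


Linear shrinkage ≈ vol_shrink/3 = 6.5/3 = 2.167%

2.167%


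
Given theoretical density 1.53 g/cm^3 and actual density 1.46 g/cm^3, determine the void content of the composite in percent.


Void% = (rho_theo - rho_actual)/rho_theo * 100 = (1.53 - 1.46)/1.53 * 100 = 4.58%

4.58%


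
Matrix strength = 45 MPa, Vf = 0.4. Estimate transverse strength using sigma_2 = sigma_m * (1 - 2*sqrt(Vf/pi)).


factor = 1 - 2*sqrt(0.4/pi) = 0.2864
sigma_2 = 45 * 0.2864 = 12.89 MPa

12.89 MPa


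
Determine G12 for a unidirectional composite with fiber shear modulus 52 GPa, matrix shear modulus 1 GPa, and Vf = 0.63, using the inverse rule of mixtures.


1/G12 = Vf/Gf + (1-Vf)/Gm = 0.63/52 + 0.37/1
G12 = 2.62 GPa

2.62 GPa


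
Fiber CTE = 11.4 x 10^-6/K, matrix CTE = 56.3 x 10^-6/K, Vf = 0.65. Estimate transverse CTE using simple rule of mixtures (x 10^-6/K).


alpha_2 = alpha_f*Vf + alpha_m*(1-Vf) = 11.4*0.65 + 56.3*0.35 = 27.1 x 10^-6/K

27.1 x 10^-6/K


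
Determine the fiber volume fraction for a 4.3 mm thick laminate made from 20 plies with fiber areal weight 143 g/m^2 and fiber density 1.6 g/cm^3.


Vf = n * FAW / (rho_f * h * 1000) = 20 * 143 / (1.6 * 4.3 * 1000) = 0.4157

0.4157


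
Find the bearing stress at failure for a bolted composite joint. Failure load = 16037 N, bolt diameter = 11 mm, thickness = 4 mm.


sigma_br = F/(d*h) = 16037/(11*4) = 364.5 MPa

364.5 MPa


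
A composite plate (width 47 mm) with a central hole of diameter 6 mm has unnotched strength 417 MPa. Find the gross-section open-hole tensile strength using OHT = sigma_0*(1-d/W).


OHT = sigma_0*(1-d/W) = 417*(1-6/47) = 363.8 MPa

363.8 MPa


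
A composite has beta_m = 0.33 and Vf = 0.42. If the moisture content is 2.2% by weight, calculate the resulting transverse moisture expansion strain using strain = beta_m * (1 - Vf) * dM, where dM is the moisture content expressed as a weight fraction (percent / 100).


dM = 2.2/100 = 0.022
strain = beta_m * (1-Vf) * dM = 0.33 * 0.58 * 0.022 = 0.0042108

0.0042108


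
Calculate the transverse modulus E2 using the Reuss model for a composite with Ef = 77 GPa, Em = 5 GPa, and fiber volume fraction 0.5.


1/E2 = Vf/Ef + (1-Vf)/Em = 0.5/77 + 0.5/5
E2 = 9.39 GPa

9.39 GPa


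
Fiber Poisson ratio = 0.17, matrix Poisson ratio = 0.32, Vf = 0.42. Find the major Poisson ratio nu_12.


nu_12 = nu_f*Vf + nu_m*(1-Vf) = 0.17*0.42 + 0.32*0.58 = 0.257

0.257


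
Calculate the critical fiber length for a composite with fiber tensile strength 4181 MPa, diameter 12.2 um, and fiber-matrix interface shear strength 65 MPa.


Lc = sigma_f * d / (2 * tau_i) = 4181 * 12.2 / (2 * 65) = 392.4 um

392.4 um


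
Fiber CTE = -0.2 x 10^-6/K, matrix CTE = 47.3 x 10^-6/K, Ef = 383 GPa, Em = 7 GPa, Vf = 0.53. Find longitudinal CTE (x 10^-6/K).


E1 = Ef*Vf + Em*(1-Vf) = 206.28
alpha_1 = (alpha_f*Ef*Vf + alpha_m*Em*(1-Vf))/E1 = 0.56 x 10^-6/K

0.56 x 10^-6/K


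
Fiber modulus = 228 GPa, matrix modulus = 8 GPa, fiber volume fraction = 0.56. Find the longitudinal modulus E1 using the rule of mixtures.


E1 = Ef*Vf + Em*(1-Vf) = 228*0.56 + 8*0.44 = 131.2 GPa

131.2 GPa


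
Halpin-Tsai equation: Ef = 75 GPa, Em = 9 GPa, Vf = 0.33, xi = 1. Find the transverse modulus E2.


eta = (Ef/Em - 1)/(Ef/Em + xi) = (8.3333 - 1)/(8.3333 + 1) = 0.7857
E2 = Em*(1+xi*eta*Vf)/(1-eta*Vf) = 15.3 GPa

15.3 GPa


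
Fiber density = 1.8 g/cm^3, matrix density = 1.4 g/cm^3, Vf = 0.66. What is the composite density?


rho_c = rho_f*Vf + rho_m*(1-Vf) = 1.8*0.66 + 1.4*0.34 = 1.664 g/cm^3

1.664 g/cm^3


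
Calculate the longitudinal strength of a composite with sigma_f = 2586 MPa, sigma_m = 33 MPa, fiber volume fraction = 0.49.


sigma_1 = sigma_f*Vf + sigma_m*(1-Vf) = 2586*0.49 + 33*0.51 = 1284.0 MPa

1284.0 MPa


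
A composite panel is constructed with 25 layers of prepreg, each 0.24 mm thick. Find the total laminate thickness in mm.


h = n * t_ply = 25 * 0.24 = 6.0 mm

6.0 mm


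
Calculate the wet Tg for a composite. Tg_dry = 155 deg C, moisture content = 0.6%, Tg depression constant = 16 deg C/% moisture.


Tg_wet = Tg_dry - k*moisture = 155 - 16*0.6 = 145.4 deg C

145.4 deg C


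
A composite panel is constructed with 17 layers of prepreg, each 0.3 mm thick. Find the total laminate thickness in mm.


h = n * t_ply = 17 * 0.3 = 5.1 mm

5.1 mm


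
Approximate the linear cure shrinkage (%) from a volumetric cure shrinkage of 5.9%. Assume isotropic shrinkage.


Linear shrinkage ≈ vol_shrink/3 = 5.9/3 = 1.967%

1.967%


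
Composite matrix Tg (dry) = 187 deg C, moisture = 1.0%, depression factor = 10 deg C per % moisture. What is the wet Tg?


Tg_wet = Tg_dry - k*moisture = 187 - 10*1.0 = 177.0 deg C

177.0 deg C


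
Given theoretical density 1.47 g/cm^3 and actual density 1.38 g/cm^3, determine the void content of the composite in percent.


Void% = (rho_theo - rho_actual)/rho_theo * 100 = (1.47 - 1.38)/1.47 * 100 = 6.12%

6.12%


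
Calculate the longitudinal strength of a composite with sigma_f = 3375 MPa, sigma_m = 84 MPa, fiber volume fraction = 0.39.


sigma_1 = sigma_f*Vf + sigma_m*(1-Vf) = 3375*0.39 + 84*0.61 = 1367.5 MPa

1367.5 MPa


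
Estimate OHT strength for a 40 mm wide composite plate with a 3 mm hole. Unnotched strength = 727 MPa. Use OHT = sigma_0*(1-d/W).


OHT = sigma_0*(1-d/W) = 727*(1-3/40) = 672.5 MPa

672.5 MPa


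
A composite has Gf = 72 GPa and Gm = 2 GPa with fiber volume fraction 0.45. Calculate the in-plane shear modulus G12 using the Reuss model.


1/G12 = Vf/Gf + (1-Vf)/Gm = 0.45/72 + 0.55/2
G12 = 3.56 GPa

3.56 GPa


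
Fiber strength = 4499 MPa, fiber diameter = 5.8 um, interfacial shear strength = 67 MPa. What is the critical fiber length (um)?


Lc = sigma_f * d / (2 * tau_i) = 4499 * 5.8 / (2 * 67) = 194.7 um

194.7 um


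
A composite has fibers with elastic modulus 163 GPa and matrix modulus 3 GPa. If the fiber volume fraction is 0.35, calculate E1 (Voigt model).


E1 = Ef*Vf + Em*(1-Vf) = 163*0.35 + 3*0.65 = 59.0 GPa

59.0 GPa


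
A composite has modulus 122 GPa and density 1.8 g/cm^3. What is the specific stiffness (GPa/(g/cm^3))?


Specific stiffness = E/rho = 122/1.8 = 67.8 GPa/(g/cm^3)

67.8 GPa/(g/cm^3)


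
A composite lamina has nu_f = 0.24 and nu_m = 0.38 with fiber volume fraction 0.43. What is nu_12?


nu_12 = nu_f*Vf + nu_m*(1-Vf) = 0.24*0.43 + 0.38*0.57 = 0.3198

0.3198


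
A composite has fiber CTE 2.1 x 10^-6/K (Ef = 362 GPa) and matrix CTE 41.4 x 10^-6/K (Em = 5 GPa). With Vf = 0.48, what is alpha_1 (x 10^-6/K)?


E1 = Ef*Vf + Em*(1-Vf) = 176.36
alpha_1 = (alpha_f*Ef*Vf + alpha_m*Em*(1-Vf))/E1 = 2.68 x 10^-6/K

2.68 x 10^-6/K


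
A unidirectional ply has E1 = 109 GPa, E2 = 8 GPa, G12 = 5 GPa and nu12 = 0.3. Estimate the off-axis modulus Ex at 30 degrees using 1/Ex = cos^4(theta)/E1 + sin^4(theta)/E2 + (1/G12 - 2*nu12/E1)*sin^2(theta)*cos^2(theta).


cos^4(30) = 0.5625, sin^4(30) = 0.0625, sin^2(30)*cos^2(30) = 0.1875
1/G12 - 2*nu12/E1 = 1/5 - 2*0.3/109 = 0.194495 GPa^-1
1/Ex = 0.5625/109 + 0.0625/8 + 0.194495*0.1875 = 0.0494409 GPa^-1
Ex = 20.23 GPa

20.23 GPa


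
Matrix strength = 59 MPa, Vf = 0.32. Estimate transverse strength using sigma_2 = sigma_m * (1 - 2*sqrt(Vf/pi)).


factor = 1 - 2*sqrt(0.32/pi) = 0.3617
sigma_2 = 59 * 0.3617 = 21.34 MPa

21.34 MPa


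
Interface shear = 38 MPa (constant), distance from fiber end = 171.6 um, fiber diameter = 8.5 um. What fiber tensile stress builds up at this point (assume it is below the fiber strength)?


Force balance: sigma_f * (pi*d^2/4) = tau * (pi*d) * x  ->  sigma_f = 4 * tau * x / d
sigma_f = 4 * 38 * 171.6 / 8.5 = 3068.6 MPa

3068.6 MPa


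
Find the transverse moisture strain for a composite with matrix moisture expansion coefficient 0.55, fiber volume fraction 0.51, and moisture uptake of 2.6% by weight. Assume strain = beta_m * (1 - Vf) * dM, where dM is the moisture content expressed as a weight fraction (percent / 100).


dM = 2.6/100 = 0.026
strain = beta_m * (1-Vf) * dM = 0.55 * 0.49 * 0.026 = 0.007007

0.007007


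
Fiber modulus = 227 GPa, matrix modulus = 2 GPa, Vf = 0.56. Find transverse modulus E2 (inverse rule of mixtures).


1/E2 = Vf/Ef + (1-Vf)/Em = 0.56/227 + 0.44/2
E2 = 4.5 GPa

4.5 GPa


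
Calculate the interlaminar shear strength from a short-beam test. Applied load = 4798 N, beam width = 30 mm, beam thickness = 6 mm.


ILSS = 3F/(4bh) = 3*4798/(4*30*6) = 19.99 MPa

19.99 MPa


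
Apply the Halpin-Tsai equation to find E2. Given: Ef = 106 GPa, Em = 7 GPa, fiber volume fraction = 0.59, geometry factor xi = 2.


eta = (Ef/Em - 1)/(Ef/Em + xi) = (15.1429 - 1)/(15.1429 + 2) = 0.825
E2 = Em*(1+xi*eta*Vf)/(1-eta*Vf) = 26.92 GPa

26.92 GPa


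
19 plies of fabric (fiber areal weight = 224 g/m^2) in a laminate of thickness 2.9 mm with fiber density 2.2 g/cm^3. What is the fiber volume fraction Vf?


Vf = n * FAW / (rho_f * h * 1000) = 19 * 224 / (2.2 * 2.9 * 1000) = 0.6671

0.6671


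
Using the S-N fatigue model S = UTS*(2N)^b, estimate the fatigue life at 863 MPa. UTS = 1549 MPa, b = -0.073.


N = 0.5 * (S/UTS)^(1/b) = 0.5 * (863/1549)^(1/-0.073) = 1510.0055 cycles

1510.0055 cycles


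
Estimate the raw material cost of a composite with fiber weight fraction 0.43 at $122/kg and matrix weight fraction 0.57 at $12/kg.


Cost = cost_f*Wf + cost_m*Wm = 122*0.43 + 12*0.57 = $59.3/kg

$59.3/kg


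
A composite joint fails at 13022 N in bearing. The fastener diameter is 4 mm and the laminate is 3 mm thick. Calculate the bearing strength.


sigma_br = F/(d*h) = 13022/(4*3) = 1085.2 MPa

1085.2 MPa


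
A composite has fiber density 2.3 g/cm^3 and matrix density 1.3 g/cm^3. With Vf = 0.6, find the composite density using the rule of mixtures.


rho_c = rho_f*Vf + rho_m*(1-Vf) = 2.3*0.6 + 1.3*0.4 = 1.9 g/cm^3

1.9 g/cm^3


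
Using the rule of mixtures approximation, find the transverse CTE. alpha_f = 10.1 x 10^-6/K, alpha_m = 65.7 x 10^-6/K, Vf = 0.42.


alpha_2 = alpha_f*Vf + alpha_m*(1-Vf) = 10.1*0.42 + 65.7*0.58 = 42.3 x 10^-6/K

42.3 x 10^-6/K


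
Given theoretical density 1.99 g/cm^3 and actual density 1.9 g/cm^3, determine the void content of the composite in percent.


Void% = (rho_theo - rho_actual)/rho_theo * 100 = (1.99 - 1.9)/1.99 * 100 = 4.52%

4.52%


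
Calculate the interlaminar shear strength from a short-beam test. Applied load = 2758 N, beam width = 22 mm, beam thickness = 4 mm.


ILSS = 3F/(4bh) = 3*2758/(4*22*4) = 23.51 MPa

23.51 MPa


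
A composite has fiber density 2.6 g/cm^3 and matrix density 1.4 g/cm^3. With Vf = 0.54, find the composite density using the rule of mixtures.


rho_c = rho_f*Vf + rho_m*(1-Vf) = 2.6*0.54 + 1.4*0.46 = 2.048 g/cm^3

2.048 g/cm^3


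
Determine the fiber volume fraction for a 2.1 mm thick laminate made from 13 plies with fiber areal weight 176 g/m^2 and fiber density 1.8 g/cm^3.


Vf = n * FAW / (rho_f * h * 1000) = 13 * 176 / (1.8 * 2.1 * 1000) = 0.6053

0.6053


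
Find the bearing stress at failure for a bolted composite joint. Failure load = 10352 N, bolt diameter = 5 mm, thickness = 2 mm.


sigma_br = F/(d*h) = 10352/(5*2) = 1035.2 MPa

1035.2 MPa


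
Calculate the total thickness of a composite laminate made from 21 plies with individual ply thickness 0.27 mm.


h = n * t_ply = 21 * 0.27 = 5.67 mm

5.67 mm


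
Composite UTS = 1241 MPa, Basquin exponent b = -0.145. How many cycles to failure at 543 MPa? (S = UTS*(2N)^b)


N = 0.5 * (S/UTS)^(1/b) = 0.5 * (543/1241)^(1/-0.145) = 149.4991 cycles

149.4991 cycles


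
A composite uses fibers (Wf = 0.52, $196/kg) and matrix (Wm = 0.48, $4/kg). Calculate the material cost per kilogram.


Cost = cost_f*Wf + cost_m*Wm = 196*0.52 + 4*0.48 = $103.84/kg

$103.84/kg


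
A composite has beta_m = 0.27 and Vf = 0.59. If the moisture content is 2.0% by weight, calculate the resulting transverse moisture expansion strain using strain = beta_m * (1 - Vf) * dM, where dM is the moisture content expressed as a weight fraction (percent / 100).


dM = 2.0/100 = 0.02
strain = beta_m * (1-Vf) * dM = 0.27 * 0.41 * 0.02 = 0.002214

0.002214


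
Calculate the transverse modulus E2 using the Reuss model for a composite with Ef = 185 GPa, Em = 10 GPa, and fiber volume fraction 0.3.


1/E2 = Vf/Ef + (1-Vf)/Em = 0.3/185 + 0.7/10
E2 = 13.96 GPa

13.96 GPa


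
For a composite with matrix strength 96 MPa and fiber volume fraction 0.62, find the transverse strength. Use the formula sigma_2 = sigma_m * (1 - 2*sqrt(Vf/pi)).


factor = 1 - 2*sqrt(0.62/pi) = 0.1115
sigma_2 = 96 * 0.1115 = 10.71 MPa

10.71 MPa


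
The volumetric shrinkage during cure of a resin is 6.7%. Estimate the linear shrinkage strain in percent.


Linear shrinkage ≈ vol_shrink/3 = 6.7/3 = 2.233%

2.233%


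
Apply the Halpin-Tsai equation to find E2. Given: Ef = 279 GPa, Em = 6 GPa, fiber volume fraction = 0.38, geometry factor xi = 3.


eta = (Ef/Em - 1)/(Ef/Em + xi) = (46.5 - 1)/(46.5 + 3) = 0.9192
E2 = Em*(1+xi*eta*Vf)/(1-eta*Vf) = 18.88 GPa

18.88 GPa


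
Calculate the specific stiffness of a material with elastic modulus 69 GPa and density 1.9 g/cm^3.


Specific stiffness = E/rho = 69/1.9 = 36.3 GPa/(g/cm^3)

36.3 GPa/(g/cm^3)


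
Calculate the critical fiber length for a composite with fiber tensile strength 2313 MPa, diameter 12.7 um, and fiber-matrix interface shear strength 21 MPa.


Lc = sigma_f * d / (2 * tau_i) = 2313 * 12.7 / (2 * 21) = 699.4 um

699.4 um


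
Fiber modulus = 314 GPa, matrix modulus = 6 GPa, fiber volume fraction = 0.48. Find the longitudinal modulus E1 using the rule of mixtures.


E1 = Ef*Vf + Em*(1-Vf) = 314*0.48 + 6*0.52 = 153.84 GPa

153.84 GPa


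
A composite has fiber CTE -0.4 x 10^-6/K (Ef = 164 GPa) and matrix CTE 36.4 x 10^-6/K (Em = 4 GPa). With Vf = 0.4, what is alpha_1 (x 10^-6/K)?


E1 = Ef*Vf + Em*(1-Vf) = 68.0
alpha_1 = (alpha_f*Ef*Vf + alpha_m*Em*(1-Vf))/E1 = 0.9 x 10^-6/K

0.9 x 10^-6/K


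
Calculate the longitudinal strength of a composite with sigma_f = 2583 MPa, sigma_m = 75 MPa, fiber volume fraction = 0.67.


sigma_1 = sigma_f*Vf + sigma_m*(1-Vf) = 2583*0.67 + 75*0.33 = 1755.4 MPa

1755.4 MPa


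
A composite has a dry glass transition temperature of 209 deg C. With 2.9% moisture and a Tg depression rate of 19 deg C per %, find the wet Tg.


Tg_wet = Tg_dry - k*moisture = 209 - 19*2.9 = 153.9 deg C

153.9 deg C


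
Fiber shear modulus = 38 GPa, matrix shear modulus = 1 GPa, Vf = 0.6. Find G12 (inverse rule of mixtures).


1/G12 = Vf/Gf + (1-Vf)/Gm = 0.6/38 + 0.4/1
G12 = 2.41 GPa

2.41 GPa


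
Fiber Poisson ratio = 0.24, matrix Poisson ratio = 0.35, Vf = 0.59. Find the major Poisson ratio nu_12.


nu_12 = nu_f*Vf + nu_m*(1-Vf) = 0.24*0.59 + 0.35*0.41 = 0.2851

0.2851


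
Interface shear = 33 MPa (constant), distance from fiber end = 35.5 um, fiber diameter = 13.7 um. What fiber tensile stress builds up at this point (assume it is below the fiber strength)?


Force balance: sigma_f * (pi*d^2/4) = tau * (pi*d) * x  ->  sigma_f = 4 * tau * x / d
sigma_f = 4 * 33 * 35.5 / 13.7 = 342.0 MPa

342.0 MPa


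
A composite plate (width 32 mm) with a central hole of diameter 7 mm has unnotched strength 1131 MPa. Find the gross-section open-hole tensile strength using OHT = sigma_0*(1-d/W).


OHT = sigma_0*(1-d/W) = 1131*(1-7/32) = 883.6 MPa

883.6 MPa


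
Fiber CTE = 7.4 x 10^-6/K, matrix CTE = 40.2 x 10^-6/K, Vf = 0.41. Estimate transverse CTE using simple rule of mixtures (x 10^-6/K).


alpha_2 = alpha_f*Vf + alpha_m*(1-Vf) = 7.4*0.41 + 40.2*0.59 = 26.8 x 10^-6/K

26.8 x 10^-6/K


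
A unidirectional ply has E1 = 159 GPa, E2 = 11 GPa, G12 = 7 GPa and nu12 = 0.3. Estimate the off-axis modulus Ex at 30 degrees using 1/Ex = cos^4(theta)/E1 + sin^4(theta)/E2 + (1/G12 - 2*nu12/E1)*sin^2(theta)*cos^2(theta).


cos^4(30) = 0.5625, sin^4(30) = 0.0625, sin^2(30)*cos^2(30) = 0.1875
1/G12 - 2*nu12/E1 = 1/7 - 2*0.3/159 = 0.139084 GPa^-1
1/Ex = 0.5625/159 + 0.0625/11 + 0.139084*0.1875 = 0.0352977 GPa^-1
Ex = 28.33 GPa

28.33 GPa


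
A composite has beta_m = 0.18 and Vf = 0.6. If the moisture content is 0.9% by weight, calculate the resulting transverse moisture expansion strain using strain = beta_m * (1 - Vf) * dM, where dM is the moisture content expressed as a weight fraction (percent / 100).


dM = 0.9/100 = 0.009
strain = beta_m * (1-Vf) * dM = 0.18 * 0.4 * 0.009 = 0.000648

0.000648


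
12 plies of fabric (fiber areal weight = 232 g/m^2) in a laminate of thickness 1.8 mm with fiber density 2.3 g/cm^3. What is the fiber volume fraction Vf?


Vf = n * FAW / (rho_f * h * 1000) = 12 * 232 / (2.3 * 1.8 * 1000) = 0.6725

0.6725


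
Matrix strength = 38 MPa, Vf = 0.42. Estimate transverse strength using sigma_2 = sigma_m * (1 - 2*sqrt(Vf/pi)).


factor = 1 - 2*sqrt(0.42/pi) = 0.2687
sigma_2 = 38 * 0.2687 = 10.21 MPa

10.21 MPa


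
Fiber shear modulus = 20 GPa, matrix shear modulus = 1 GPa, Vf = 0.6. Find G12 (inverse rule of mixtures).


1/G12 = Vf/Gf + (1-Vf)/Gm = 0.6/20 + 0.4/1
G12 = 2.33 GPa

2.33 GPa


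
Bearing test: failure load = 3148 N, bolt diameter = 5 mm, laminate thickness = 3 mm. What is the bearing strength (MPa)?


sigma_br = F/(d*h) = 3148/(5*3) = 209.9 MPa

209.9 MPa


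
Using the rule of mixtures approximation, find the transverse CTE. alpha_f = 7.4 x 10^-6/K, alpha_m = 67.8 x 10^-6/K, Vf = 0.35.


alpha_2 = alpha_f*Vf + alpha_m*(1-Vf) = 7.4*0.35 + 67.8*0.65 = 46.7 x 10^-6/K

46.7 x 10^-6/K


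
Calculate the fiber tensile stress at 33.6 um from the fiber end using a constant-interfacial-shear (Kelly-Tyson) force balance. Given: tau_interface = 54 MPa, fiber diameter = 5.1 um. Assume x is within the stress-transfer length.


Force balance: sigma_f * (pi*d^2/4) = tau * (pi*d) * x  ->  sigma_f = 4 * tau * x / d
sigma_f = 4 * 54 * 33.6 / 5.1 = 1423.1 MPa

1423.1 MPa


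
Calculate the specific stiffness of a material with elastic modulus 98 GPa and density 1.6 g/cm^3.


Specific stiffness = E/rho = 98/1.6 = 61.3 GPa/(g/cm^3)

61.3 GPa/(g/cm^3)


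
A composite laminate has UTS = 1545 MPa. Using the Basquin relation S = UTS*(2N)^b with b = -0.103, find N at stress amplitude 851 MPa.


N = 0.5 * (S/UTS)^(1/b) = 0.5 * (851/1545)^(1/-0.103) = 163.5018 cycles

163.5018 cycles


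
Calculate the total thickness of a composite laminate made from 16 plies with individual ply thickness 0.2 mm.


h = n * t_ply = 16 * 0.2 = 3.2 mm

3.2 mm


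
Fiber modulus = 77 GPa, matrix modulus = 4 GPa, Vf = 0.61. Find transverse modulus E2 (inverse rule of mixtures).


1/E2 = Vf/Ef + (1-Vf)/Em = 0.61/77 + 0.39/4
E2 = 9.49 GPa

9.49 GPa


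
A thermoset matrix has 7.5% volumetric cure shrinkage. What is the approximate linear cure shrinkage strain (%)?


Linear shrinkage ≈ vol_shrink/3 = 7.5/3 = 2.5%

2.5%


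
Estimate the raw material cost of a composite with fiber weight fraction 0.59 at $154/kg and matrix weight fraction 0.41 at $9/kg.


Cost = cost_f*Wf + cost_m*Wm = 154*0.59 + 9*0.41 = $94.55/kg

$94.55/kg


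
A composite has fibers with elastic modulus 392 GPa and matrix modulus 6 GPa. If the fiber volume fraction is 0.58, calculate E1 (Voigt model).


E1 = Ef*Vf + Em*(1-Vf) = 392*0.58 + 6*0.42 = 229.88 GPa

229.88 GPa


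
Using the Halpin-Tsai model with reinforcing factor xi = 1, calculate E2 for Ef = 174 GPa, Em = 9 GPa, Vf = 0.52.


eta = (Ef/Em - 1)/(Ef/Em + xi) = (19.3333 - 1)/(19.3333 + 1) = 0.9016
E2 = Em*(1+xi*eta*Vf)/(1-eta*Vf) = 24.89 GPa

24.89 GPa


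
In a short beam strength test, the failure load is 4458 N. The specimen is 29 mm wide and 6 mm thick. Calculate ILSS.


ILSS = 3F/(4bh) = 3*4458/(4*29*6) = 19.22 MPa

19.22 MPa


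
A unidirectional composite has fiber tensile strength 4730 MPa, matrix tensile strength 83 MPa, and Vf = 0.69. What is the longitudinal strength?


sigma_1 = sigma_f*Vf + sigma_m*(1-Vf) = 4730*0.69 + 83*0.31 = 3289.4 MPa

3289.4 MPa


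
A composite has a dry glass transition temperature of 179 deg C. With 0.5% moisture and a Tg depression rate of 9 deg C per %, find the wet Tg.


Tg_wet = Tg_dry - k*moisture = 179 - 9*0.5 = 174.5 deg C

174.5 deg C


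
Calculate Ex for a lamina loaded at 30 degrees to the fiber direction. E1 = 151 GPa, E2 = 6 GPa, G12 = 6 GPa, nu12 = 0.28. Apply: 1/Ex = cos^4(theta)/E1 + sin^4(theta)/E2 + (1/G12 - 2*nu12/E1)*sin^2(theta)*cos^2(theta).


cos^4(30) = 0.5625, sin^4(30) = 0.0625, sin^2(30)*cos^2(30) = 0.1875
1/G12 - 2*nu12/E1 = 1/6 - 2*0.28/151 = 0.162958 GPa^-1
1/Ex = 0.5625/151 + 0.0625/6 + 0.162958*0.1875 = 0.0446965 GPa^-1
Ex = 22.37 GPa

22.37 GPa


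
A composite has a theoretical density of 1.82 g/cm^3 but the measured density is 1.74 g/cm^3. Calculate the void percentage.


Void% = (rho_theo - rho_actual)/rho_theo * 100 = (1.82 - 1.74)/1.82 * 100 = 4.4%

4.4%


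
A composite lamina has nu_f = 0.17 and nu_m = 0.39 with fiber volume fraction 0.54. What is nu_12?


nu_12 = nu_f*Vf + nu_m*(1-Vf) = 0.17*0.54 + 0.39*0.46 = 0.2712

0.2712


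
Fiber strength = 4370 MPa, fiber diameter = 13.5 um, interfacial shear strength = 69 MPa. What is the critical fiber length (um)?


Lc = sigma_f * d / (2 * tau_i) = 4370 * 13.5 / (2 * 69) = 427.5 um

427.5 um


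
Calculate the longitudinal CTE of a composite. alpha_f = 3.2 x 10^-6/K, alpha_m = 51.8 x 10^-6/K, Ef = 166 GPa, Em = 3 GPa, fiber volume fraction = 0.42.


E1 = Ef*Vf + Em*(1-Vf) = 71.46
alpha_1 = (alpha_f*Ef*Vf + alpha_m*Em*(1-Vf))/E1 = 4.38 x 10^-6/K

4.38 x 10^-6/K


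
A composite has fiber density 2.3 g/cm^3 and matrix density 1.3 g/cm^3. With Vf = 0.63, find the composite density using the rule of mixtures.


rho_c = rho_f*Vf + rho_m*(1-Vf) = 2.3*0.63 + 1.3*0.37 = 1.93 g/cm^3

1.93 g/cm^3


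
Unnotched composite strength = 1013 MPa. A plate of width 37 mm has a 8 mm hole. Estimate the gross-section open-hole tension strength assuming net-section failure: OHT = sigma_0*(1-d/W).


OHT = sigma_0*(1-d/W) = 1013*(1-8/37) = 794.0 MPa

794.0 MPa


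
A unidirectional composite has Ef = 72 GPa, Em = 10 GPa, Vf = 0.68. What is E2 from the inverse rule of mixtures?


1/E2 = Vf/Ef + (1-Vf)/Em = 0.68/72 + 0.32/10
E2 = 24.13 GPa

24.13 GPa


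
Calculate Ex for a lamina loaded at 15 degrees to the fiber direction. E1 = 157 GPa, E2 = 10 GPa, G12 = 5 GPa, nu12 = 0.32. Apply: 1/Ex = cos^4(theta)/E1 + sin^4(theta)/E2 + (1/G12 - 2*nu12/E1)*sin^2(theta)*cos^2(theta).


cos^4(15) = 0.870513, sin^4(15) = 0.004487, sin^2(15)*cos^2(15) = 0.0625
1/G12 - 2*nu12/E1 = 1/5 - 2*0.32/157 = 0.195924 GPa^-1
1/Ex = 0.870513/157 + 0.004487/10 + 0.195924*0.0625 = 0.0182386 GPa^-1
Ex = 54.83 GPa

54.83 GPa


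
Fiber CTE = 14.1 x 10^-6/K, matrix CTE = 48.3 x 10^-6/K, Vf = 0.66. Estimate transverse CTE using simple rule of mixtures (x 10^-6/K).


alpha_2 = alpha_f*Vf + alpha_m*(1-Vf) = 14.1*0.66 + 48.3*0.34 = 25.7 x 10^-6/K

25.7 x 10^-6/K


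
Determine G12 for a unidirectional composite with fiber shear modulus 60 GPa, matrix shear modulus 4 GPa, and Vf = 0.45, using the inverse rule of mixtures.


1/G12 = Vf/Gf + (1-Vf)/Gm = 0.45/60 + 0.55/4
G12 = 6.9 GPa

6.9 GPa


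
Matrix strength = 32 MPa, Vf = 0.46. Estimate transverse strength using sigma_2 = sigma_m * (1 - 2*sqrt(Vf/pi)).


factor = 1 - 2*sqrt(0.46/pi) = 0.2347
sigma_2 = 32 * 0.2347 = 7.51 MPa

7.51 MPa


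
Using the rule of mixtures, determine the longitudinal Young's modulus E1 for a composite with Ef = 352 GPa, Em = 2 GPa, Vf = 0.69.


E1 = Ef*Vf + Em*(1-Vf) = 352*0.69 + 2*0.31 = 243.5 GPa

243.5 GPa
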